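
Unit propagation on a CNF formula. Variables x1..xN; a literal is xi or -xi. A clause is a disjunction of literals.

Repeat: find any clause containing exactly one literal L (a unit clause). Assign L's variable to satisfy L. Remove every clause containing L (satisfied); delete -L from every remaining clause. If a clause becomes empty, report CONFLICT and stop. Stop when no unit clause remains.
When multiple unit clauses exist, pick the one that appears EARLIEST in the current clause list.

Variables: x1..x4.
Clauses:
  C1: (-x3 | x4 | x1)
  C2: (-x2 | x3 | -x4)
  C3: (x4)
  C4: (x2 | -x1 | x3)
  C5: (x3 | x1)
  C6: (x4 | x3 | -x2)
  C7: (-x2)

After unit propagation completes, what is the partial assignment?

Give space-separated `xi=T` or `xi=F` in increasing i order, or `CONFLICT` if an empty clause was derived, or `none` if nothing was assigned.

Answer: x2=F x4=T

Derivation:
unit clause [4] forces x4=T; simplify:
  drop -4 from [-2, 3, -4] -> [-2, 3]
  satisfied 3 clause(s); 4 remain; assigned so far: [4]
unit clause [-2] forces x2=F; simplify:
  drop 2 from [2, -1, 3] -> [-1, 3]
  satisfied 2 clause(s); 2 remain; assigned so far: [2, 4]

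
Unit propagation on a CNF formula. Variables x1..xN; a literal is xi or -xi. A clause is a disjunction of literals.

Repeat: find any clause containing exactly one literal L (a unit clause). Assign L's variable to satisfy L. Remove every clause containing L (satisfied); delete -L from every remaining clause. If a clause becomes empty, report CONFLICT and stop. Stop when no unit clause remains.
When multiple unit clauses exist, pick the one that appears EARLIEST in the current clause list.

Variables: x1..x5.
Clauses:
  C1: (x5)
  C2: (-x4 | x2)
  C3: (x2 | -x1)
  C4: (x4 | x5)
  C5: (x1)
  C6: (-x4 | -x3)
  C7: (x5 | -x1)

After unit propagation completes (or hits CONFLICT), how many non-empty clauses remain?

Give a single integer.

Answer: 1

Derivation:
unit clause [5] forces x5=T; simplify:
  satisfied 3 clause(s); 4 remain; assigned so far: [5]
unit clause [1] forces x1=T; simplify:
  drop -1 from [2, -1] -> [2]
  satisfied 1 clause(s); 3 remain; assigned so far: [1, 5]
unit clause [2] forces x2=T; simplify:
  satisfied 2 clause(s); 1 remain; assigned so far: [1, 2, 5]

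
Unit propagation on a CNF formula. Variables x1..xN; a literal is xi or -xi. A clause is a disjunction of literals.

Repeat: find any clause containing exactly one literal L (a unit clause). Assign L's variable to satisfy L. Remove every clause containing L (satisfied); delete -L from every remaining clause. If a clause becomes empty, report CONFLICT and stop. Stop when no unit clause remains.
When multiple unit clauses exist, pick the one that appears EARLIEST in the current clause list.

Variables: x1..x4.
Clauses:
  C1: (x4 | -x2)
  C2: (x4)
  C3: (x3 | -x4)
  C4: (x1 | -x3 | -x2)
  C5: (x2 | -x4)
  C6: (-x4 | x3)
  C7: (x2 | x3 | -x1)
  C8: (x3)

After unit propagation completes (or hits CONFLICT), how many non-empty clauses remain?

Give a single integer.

Answer: 0

Derivation:
unit clause [4] forces x4=T; simplify:
  drop -4 from [3, -4] -> [3]
  drop -4 from [2, -4] -> [2]
  drop -4 from [-4, 3] -> [3]
  satisfied 2 clause(s); 6 remain; assigned so far: [4]
unit clause [3] forces x3=T; simplify:
  drop -3 from [1, -3, -2] -> [1, -2]
  satisfied 4 clause(s); 2 remain; assigned so far: [3, 4]
unit clause [2] forces x2=T; simplify:
  drop -2 from [1, -2] -> [1]
  satisfied 1 clause(s); 1 remain; assigned so far: [2, 3, 4]
unit clause [1] forces x1=T; simplify:
  satisfied 1 clause(s); 0 remain; assigned so far: [1, 2, 3, 4]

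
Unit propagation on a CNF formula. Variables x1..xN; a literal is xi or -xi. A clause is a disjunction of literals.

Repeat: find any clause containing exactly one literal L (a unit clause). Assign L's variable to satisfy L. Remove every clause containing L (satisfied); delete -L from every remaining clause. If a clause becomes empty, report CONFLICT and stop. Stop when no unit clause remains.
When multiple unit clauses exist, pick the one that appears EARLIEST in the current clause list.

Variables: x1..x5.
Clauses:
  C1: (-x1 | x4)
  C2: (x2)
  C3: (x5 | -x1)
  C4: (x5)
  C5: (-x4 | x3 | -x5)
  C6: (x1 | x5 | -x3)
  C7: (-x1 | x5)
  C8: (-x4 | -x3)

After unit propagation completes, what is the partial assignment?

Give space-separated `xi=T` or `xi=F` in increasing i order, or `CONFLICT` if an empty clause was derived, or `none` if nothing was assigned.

unit clause [2] forces x2=T; simplify:
  satisfied 1 clause(s); 7 remain; assigned so far: [2]
unit clause [5] forces x5=T; simplify:
  drop -5 from [-4, 3, -5] -> [-4, 3]
  satisfied 4 clause(s); 3 remain; assigned so far: [2, 5]

Answer: x2=T x5=T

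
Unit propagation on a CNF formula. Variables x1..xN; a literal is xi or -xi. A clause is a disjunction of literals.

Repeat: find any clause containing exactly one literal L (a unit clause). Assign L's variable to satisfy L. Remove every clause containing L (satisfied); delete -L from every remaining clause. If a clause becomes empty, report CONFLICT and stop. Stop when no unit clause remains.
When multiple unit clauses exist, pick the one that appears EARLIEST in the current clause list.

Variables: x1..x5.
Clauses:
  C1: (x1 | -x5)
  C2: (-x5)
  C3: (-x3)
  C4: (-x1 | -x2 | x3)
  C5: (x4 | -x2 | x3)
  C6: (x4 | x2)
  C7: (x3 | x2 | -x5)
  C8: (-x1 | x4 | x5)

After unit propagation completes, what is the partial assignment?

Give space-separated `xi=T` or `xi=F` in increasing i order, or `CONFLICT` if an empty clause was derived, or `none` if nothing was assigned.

unit clause [-5] forces x5=F; simplify:
  drop 5 from [-1, 4, 5] -> [-1, 4]
  satisfied 3 clause(s); 5 remain; assigned so far: [5]
unit clause [-3] forces x3=F; simplify:
  drop 3 from [-1, -2, 3] -> [-1, -2]
  drop 3 from [4, -2, 3] -> [4, -2]
  satisfied 1 clause(s); 4 remain; assigned so far: [3, 5]

Answer: x3=F x5=F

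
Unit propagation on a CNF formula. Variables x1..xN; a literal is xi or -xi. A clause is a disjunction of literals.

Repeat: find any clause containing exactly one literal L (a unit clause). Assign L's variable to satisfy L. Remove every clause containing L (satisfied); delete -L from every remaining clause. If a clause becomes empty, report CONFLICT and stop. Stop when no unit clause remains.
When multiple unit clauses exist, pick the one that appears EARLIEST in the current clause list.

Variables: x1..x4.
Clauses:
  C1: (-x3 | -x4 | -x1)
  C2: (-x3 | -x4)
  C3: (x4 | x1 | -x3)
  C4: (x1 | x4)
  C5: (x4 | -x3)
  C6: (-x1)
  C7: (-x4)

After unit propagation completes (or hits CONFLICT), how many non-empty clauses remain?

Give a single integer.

Answer: 1

Derivation:
unit clause [-1] forces x1=F; simplify:
  drop 1 from [4, 1, -3] -> [4, -3]
  drop 1 from [1, 4] -> [4]
  satisfied 2 clause(s); 5 remain; assigned so far: [1]
unit clause [4] forces x4=T; simplify:
  drop -4 from [-3, -4] -> [-3]
  drop -4 from [-4] -> [] (empty!)
  satisfied 3 clause(s); 2 remain; assigned so far: [1, 4]
CONFLICT (empty clause)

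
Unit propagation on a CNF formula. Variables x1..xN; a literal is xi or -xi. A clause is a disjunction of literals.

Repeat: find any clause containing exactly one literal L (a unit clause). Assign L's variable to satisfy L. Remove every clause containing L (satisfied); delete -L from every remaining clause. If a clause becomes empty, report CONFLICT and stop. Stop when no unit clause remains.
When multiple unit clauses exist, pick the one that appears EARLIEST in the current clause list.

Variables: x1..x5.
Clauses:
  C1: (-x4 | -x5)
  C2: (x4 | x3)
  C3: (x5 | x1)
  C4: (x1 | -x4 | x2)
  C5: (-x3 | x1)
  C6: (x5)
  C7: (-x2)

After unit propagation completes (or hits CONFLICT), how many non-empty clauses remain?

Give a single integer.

Answer: 0

Derivation:
unit clause [5] forces x5=T; simplify:
  drop -5 from [-4, -5] -> [-4]
  satisfied 2 clause(s); 5 remain; assigned so far: [5]
unit clause [-4] forces x4=F; simplify:
  drop 4 from [4, 3] -> [3]
  satisfied 2 clause(s); 3 remain; assigned so far: [4, 5]
unit clause [3] forces x3=T; simplify:
  drop -3 from [-3, 1] -> [1]
  satisfied 1 clause(s); 2 remain; assigned so far: [3, 4, 5]
unit clause [1] forces x1=T; simplify:
  satisfied 1 clause(s); 1 remain; assigned so far: [1, 3, 4, 5]
unit clause [-2] forces x2=F; simplify:
  satisfied 1 clause(s); 0 remain; assigned so far: [1, 2, 3, 4, 5]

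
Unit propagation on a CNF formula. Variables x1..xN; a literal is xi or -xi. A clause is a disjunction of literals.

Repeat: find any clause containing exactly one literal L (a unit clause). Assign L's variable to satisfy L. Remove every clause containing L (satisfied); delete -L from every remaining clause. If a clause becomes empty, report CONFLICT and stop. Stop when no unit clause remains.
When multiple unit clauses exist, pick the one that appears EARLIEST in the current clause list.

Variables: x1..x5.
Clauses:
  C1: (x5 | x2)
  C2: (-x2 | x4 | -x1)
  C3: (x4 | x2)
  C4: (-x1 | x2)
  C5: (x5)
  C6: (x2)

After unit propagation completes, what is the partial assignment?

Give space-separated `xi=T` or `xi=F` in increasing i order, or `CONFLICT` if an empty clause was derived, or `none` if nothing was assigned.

Answer: x2=T x5=T

Derivation:
unit clause [5] forces x5=T; simplify:
  satisfied 2 clause(s); 4 remain; assigned so far: [5]
unit clause [2] forces x2=T; simplify:
  drop -2 from [-2, 4, -1] -> [4, -1]
  satisfied 3 clause(s); 1 remain; assigned so far: [2, 5]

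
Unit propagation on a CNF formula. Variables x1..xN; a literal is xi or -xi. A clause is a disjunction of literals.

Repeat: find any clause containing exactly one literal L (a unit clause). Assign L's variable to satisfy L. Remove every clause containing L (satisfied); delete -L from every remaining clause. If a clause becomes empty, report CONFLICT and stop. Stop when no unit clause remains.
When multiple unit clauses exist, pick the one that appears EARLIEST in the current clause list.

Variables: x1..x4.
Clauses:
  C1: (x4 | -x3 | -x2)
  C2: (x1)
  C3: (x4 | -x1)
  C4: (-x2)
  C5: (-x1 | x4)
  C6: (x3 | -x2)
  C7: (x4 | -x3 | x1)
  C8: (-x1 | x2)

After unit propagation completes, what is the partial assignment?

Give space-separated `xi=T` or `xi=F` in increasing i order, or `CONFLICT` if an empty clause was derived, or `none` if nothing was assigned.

Answer: CONFLICT

Derivation:
unit clause [1] forces x1=T; simplify:
  drop -1 from [4, -1] -> [4]
  drop -1 from [-1, 4] -> [4]
  drop -1 from [-1, 2] -> [2]
  satisfied 2 clause(s); 6 remain; assigned so far: [1]
unit clause [4] forces x4=T; simplify:
  satisfied 3 clause(s); 3 remain; assigned so far: [1, 4]
unit clause [-2] forces x2=F; simplify:
  drop 2 from [2] -> [] (empty!)
  satisfied 2 clause(s); 1 remain; assigned so far: [1, 2, 4]
CONFLICT (empty clause)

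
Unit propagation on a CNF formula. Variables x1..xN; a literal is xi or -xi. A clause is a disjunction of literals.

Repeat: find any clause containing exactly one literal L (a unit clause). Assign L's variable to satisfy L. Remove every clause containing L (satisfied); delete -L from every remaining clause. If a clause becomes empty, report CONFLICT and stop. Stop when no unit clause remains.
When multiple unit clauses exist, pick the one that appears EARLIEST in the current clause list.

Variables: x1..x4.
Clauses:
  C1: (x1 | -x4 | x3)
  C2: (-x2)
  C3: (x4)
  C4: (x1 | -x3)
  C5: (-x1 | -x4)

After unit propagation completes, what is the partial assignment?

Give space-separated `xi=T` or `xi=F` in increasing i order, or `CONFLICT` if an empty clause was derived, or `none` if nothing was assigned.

Answer: CONFLICT

Derivation:
unit clause [-2] forces x2=F; simplify:
  satisfied 1 clause(s); 4 remain; assigned so far: [2]
unit clause [4] forces x4=T; simplify:
  drop -4 from [1, -4, 3] -> [1, 3]
  drop -4 from [-1, -4] -> [-1]
  satisfied 1 clause(s); 3 remain; assigned so far: [2, 4]
unit clause [-1] forces x1=F; simplify:
  drop 1 from [1, 3] -> [3]
  drop 1 from [1, -3] -> [-3]
  satisfied 1 clause(s); 2 remain; assigned so far: [1, 2, 4]
unit clause [3] forces x3=T; simplify:
  drop -3 from [-3] -> [] (empty!)
  satisfied 1 clause(s); 1 remain; assigned so far: [1, 2, 3, 4]
CONFLICT (empty clause)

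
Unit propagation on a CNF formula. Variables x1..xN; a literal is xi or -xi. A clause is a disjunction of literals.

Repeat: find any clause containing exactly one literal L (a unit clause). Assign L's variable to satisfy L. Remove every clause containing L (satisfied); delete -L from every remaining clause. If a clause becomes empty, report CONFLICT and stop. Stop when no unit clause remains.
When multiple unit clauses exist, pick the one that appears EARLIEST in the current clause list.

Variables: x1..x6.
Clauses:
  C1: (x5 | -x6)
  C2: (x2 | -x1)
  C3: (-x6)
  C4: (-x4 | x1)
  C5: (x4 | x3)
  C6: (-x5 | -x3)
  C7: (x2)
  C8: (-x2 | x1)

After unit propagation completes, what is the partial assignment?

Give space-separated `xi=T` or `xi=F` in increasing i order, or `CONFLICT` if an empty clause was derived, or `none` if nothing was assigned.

Answer: x1=T x2=T x6=F

Derivation:
unit clause [-6] forces x6=F; simplify:
  satisfied 2 clause(s); 6 remain; assigned so far: [6]
unit clause [2] forces x2=T; simplify:
  drop -2 from [-2, 1] -> [1]
  satisfied 2 clause(s); 4 remain; assigned so far: [2, 6]
unit clause [1] forces x1=T; simplify:
  satisfied 2 clause(s); 2 remain; assigned so far: [1, 2, 6]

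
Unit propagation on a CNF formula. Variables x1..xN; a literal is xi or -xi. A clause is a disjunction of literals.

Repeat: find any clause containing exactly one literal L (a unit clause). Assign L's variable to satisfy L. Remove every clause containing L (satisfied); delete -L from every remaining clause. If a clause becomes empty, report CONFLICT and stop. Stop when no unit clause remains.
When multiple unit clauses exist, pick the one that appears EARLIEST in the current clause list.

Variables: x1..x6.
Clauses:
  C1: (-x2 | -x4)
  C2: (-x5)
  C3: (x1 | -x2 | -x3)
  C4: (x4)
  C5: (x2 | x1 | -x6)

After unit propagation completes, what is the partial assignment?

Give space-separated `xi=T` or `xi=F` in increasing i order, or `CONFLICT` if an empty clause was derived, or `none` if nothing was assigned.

Answer: x2=F x4=T x5=F

Derivation:
unit clause [-5] forces x5=F; simplify:
  satisfied 1 clause(s); 4 remain; assigned so far: [5]
unit clause [4] forces x4=T; simplify:
  drop -4 from [-2, -4] -> [-2]
  satisfied 1 clause(s); 3 remain; assigned so far: [4, 5]
unit clause [-2] forces x2=F; simplify:
  drop 2 from [2, 1, -6] -> [1, -6]
  satisfied 2 clause(s); 1 remain; assigned so far: [2, 4, 5]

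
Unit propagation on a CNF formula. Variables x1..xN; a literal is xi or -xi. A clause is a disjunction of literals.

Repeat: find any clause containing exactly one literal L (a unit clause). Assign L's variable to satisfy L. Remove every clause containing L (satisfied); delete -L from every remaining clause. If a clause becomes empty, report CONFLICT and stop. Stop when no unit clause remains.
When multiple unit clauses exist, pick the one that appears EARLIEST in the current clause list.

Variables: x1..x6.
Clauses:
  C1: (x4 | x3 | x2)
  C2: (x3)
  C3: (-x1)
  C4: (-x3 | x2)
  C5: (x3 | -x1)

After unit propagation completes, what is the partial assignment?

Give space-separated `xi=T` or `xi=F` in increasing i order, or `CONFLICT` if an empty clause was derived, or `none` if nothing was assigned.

Answer: x1=F x2=T x3=T

Derivation:
unit clause [3] forces x3=T; simplify:
  drop -3 from [-3, 2] -> [2]
  satisfied 3 clause(s); 2 remain; assigned so far: [3]
unit clause [-1] forces x1=F; simplify:
  satisfied 1 clause(s); 1 remain; assigned so far: [1, 3]
unit clause [2] forces x2=T; simplify:
  satisfied 1 clause(s); 0 remain; assigned so far: [1, 2, 3]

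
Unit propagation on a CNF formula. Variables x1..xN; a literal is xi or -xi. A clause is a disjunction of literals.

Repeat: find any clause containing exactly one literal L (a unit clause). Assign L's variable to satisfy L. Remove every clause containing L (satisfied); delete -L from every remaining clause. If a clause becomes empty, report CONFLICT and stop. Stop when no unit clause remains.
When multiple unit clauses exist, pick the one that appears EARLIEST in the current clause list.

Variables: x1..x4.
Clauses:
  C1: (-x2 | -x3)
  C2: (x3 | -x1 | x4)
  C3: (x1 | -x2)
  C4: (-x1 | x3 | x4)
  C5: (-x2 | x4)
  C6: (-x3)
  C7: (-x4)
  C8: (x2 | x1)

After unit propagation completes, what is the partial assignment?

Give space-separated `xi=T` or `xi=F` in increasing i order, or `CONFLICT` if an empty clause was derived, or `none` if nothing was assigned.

unit clause [-3] forces x3=F; simplify:
  drop 3 from [3, -1, 4] -> [-1, 4]
  drop 3 from [-1, 3, 4] -> [-1, 4]
  satisfied 2 clause(s); 6 remain; assigned so far: [3]
unit clause [-4] forces x4=F; simplify:
  drop 4 from [-1, 4] -> [-1]
  drop 4 from [-1, 4] -> [-1]
  drop 4 from [-2, 4] -> [-2]
  satisfied 1 clause(s); 5 remain; assigned so far: [3, 4]
unit clause [-1] forces x1=F; simplify:
  drop 1 from [1, -2] -> [-2]
  drop 1 from [2, 1] -> [2]
  satisfied 2 clause(s); 3 remain; assigned so far: [1, 3, 4]
unit clause [-2] forces x2=F; simplify:
  drop 2 from [2] -> [] (empty!)
  satisfied 2 clause(s); 1 remain; assigned so far: [1, 2, 3, 4]
CONFLICT (empty clause)

Answer: CONFLICT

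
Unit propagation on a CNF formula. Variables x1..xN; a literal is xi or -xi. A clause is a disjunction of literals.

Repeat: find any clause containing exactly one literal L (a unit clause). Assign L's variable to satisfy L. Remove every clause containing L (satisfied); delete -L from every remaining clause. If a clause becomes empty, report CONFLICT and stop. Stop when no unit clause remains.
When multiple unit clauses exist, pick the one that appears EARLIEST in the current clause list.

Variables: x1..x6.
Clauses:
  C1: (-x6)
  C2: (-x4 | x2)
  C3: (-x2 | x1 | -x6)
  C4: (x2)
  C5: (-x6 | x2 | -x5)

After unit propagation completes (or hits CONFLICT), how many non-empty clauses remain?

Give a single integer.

Answer: 0

Derivation:
unit clause [-6] forces x6=F; simplify:
  satisfied 3 clause(s); 2 remain; assigned so far: [6]
unit clause [2] forces x2=T; simplify:
  satisfied 2 clause(s); 0 remain; assigned so far: [2, 6]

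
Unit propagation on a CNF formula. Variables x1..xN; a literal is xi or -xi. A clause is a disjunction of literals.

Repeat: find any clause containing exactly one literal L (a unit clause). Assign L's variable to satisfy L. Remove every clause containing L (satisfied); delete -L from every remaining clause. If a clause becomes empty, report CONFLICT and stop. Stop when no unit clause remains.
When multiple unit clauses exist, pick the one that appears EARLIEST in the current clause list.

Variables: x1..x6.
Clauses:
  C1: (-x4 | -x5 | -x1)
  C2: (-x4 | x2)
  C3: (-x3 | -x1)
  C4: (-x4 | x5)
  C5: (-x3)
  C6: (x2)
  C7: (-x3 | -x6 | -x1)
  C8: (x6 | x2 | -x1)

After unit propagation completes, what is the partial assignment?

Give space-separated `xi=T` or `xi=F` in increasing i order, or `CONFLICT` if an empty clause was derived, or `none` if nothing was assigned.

Answer: x2=T x3=F

Derivation:
unit clause [-3] forces x3=F; simplify:
  satisfied 3 clause(s); 5 remain; assigned so far: [3]
unit clause [2] forces x2=T; simplify:
  satisfied 3 clause(s); 2 remain; assigned so far: [2, 3]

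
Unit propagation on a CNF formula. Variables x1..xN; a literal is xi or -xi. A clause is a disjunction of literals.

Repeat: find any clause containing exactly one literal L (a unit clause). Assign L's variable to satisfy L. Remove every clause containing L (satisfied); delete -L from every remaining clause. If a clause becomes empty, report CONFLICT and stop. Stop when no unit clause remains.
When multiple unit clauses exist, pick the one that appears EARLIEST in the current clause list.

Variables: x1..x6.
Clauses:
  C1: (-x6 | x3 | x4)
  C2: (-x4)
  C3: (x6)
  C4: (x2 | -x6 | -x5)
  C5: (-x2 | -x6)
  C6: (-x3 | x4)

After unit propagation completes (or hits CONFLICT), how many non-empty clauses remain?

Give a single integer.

unit clause [-4] forces x4=F; simplify:
  drop 4 from [-6, 3, 4] -> [-6, 3]
  drop 4 from [-3, 4] -> [-3]
  satisfied 1 clause(s); 5 remain; assigned so far: [4]
unit clause [6] forces x6=T; simplify:
  drop -6 from [-6, 3] -> [3]
  drop -6 from [2, -6, -5] -> [2, -5]
  drop -6 from [-2, -6] -> [-2]
  satisfied 1 clause(s); 4 remain; assigned so far: [4, 6]
unit clause [3] forces x3=T; simplify:
  drop -3 from [-3] -> [] (empty!)
  satisfied 1 clause(s); 3 remain; assigned so far: [3, 4, 6]
CONFLICT (empty clause)

Answer: 2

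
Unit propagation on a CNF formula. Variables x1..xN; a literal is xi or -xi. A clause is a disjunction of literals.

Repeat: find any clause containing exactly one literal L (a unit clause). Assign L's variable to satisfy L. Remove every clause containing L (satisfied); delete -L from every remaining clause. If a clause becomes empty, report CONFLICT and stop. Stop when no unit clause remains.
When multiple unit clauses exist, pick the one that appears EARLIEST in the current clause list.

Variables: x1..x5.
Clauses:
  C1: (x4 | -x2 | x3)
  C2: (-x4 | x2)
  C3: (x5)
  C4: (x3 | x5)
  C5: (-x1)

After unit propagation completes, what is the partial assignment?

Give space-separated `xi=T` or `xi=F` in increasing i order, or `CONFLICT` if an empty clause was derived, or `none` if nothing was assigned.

unit clause [5] forces x5=T; simplify:
  satisfied 2 clause(s); 3 remain; assigned so far: [5]
unit clause [-1] forces x1=F; simplify:
  satisfied 1 clause(s); 2 remain; assigned so far: [1, 5]

Answer: x1=F x5=T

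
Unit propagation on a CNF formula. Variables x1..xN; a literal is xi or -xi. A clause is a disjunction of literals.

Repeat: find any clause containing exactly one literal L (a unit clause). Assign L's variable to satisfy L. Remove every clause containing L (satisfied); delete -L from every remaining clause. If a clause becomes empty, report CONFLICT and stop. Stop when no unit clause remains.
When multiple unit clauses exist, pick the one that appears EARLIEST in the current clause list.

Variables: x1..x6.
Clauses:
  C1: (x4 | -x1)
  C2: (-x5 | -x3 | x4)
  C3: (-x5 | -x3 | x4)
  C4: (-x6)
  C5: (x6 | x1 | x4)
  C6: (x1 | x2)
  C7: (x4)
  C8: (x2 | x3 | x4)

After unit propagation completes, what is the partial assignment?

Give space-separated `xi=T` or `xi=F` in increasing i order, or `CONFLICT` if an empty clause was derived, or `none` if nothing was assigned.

Answer: x4=T x6=F

Derivation:
unit clause [-6] forces x6=F; simplify:
  drop 6 from [6, 1, 4] -> [1, 4]
  satisfied 1 clause(s); 7 remain; assigned so far: [6]
unit clause [4] forces x4=T; simplify:
  satisfied 6 clause(s); 1 remain; assigned so far: [4, 6]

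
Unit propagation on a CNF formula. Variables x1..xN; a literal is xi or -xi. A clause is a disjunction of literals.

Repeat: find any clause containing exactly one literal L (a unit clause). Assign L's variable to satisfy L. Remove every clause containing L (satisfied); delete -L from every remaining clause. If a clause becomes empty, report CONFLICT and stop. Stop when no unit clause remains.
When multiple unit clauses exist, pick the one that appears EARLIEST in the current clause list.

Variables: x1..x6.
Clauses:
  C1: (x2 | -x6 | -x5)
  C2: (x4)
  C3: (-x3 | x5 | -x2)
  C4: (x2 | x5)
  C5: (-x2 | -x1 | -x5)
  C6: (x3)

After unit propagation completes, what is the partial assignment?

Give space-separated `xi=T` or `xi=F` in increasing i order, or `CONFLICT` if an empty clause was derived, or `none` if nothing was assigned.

unit clause [4] forces x4=T; simplify:
  satisfied 1 clause(s); 5 remain; assigned so far: [4]
unit clause [3] forces x3=T; simplify:
  drop -3 from [-3, 5, -2] -> [5, -2]
  satisfied 1 clause(s); 4 remain; assigned so far: [3, 4]

Answer: x3=T x4=T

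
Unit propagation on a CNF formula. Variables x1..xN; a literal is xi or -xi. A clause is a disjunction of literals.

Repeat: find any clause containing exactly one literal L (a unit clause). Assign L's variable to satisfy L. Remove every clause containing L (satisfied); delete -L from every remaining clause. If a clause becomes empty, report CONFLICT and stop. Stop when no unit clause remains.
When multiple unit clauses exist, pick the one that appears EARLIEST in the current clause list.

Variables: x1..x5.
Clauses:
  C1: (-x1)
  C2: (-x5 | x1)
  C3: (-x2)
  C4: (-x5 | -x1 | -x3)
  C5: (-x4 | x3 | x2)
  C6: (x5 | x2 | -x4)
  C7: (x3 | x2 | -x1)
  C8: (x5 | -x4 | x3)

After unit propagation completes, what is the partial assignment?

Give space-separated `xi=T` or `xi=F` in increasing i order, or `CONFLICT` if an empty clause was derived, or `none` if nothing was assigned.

unit clause [-1] forces x1=F; simplify:
  drop 1 from [-5, 1] -> [-5]
  satisfied 3 clause(s); 5 remain; assigned so far: [1]
unit clause [-5] forces x5=F; simplify:
  drop 5 from [5, 2, -4] -> [2, -4]
  drop 5 from [5, -4, 3] -> [-4, 3]
  satisfied 1 clause(s); 4 remain; assigned so far: [1, 5]
unit clause [-2] forces x2=F; simplify:
  drop 2 from [-4, 3, 2] -> [-4, 3]
  drop 2 from [2, -4] -> [-4]
  satisfied 1 clause(s); 3 remain; assigned so far: [1, 2, 5]
unit clause [-4] forces x4=F; simplify:
  satisfied 3 clause(s); 0 remain; assigned so far: [1, 2, 4, 5]

Answer: x1=F x2=F x4=F x5=F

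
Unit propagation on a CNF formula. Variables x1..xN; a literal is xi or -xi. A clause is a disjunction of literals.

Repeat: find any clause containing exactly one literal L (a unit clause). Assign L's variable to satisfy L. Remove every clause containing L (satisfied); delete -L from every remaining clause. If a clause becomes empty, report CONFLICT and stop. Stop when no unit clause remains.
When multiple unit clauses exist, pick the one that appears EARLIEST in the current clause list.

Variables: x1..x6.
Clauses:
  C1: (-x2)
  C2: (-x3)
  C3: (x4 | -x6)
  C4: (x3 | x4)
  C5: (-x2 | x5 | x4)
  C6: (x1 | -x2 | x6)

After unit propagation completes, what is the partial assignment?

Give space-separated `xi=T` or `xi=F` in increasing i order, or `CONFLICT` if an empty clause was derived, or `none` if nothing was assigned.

Answer: x2=F x3=F x4=T

Derivation:
unit clause [-2] forces x2=F; simplify:
  satisfied 3 clause(s); 3 remain; assigned so far: [2]
unit clause [-3] forces x3=F; simplify:
  drop 3 from [3, 4] -> [4]
  satisfied 1 clause(s); 2 remain; assigned so far: [2, 3]
unit clause [4] forces x4=T; simplify:
  satisfied 2 clause(s); 0 remain; assigned so far: [2, 3, 4]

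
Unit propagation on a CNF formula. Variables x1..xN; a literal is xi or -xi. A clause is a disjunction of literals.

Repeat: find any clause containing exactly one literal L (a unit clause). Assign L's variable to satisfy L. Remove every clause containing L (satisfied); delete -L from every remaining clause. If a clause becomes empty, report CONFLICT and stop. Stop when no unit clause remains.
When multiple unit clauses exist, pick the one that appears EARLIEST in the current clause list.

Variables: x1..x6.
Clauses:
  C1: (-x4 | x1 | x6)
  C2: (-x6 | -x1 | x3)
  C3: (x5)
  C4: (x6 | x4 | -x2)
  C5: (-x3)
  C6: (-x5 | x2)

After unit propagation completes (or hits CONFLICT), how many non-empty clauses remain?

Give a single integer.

unit clause [5] forces x5=T; simplify:
  drop -5 from [-5, 2] -> [2]
  satisfied 1 clause(s); 5 remain; assigned so far: [5]
unit clause [-3] forces x3=F; simplify:
  drop 3 from [-6, -1, 3] -> [-6, -1]
  satisfied 1 clause(s); 4 remain; assigned so far: [3, 5]
unit clause [2] forces x2=T; simplify:
  drop -2 from [6, 4, -2] -> [6, 4]
  satisfied 1 clause(s); 3 remain; assigned so far: [2, 3, 5]

Answer: 3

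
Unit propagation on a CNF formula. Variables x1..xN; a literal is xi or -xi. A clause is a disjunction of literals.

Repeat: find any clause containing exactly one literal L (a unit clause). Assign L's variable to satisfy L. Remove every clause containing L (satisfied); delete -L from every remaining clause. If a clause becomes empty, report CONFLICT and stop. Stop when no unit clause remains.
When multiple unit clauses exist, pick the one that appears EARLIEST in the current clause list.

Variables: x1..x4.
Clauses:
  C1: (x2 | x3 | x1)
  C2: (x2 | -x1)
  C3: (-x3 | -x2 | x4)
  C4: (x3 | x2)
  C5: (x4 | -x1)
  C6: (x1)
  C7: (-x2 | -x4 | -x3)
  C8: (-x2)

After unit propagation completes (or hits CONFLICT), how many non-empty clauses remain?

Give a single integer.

unit clause [1] forces x1=T; simplify:
  drop -1 from [2, -1] -> [2]
  drop -1 from [4, -1] -> [4]
  satisfied 2 clause(s); 6 remain; assigned so far: [1]
unit clause [2] forces x2=T; simplify:
  drop -2 from [-3, -2, 4] -> [-3, 4]
  drop -2 from [-2, -4, -3] -> [-4, -3]
  drop -2 from [-2] -> [] (empty!)
  satisfied 2 clause(s); 4 remain; assigned so far: [1, 2]
CONFLICT (empty clause)

Answer: 3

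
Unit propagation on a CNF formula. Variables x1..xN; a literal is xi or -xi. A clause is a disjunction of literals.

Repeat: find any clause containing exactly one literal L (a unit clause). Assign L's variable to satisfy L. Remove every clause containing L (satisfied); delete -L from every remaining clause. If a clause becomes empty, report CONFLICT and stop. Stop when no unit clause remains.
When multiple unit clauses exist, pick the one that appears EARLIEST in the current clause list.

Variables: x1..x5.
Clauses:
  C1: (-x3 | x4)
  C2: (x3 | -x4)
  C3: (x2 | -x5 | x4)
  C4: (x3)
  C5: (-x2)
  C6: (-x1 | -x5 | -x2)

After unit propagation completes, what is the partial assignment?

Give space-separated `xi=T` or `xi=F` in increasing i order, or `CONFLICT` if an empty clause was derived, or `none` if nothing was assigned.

unit clause [3] forces x3=T; simplify:
  drop -3 from [-3, 4] -> [4]
  satisfied 2 clause(s); 4 remain; assigned so far: [3]
unit clause [4] forces x4=T; simplify:
  satisfied 2 clause(s); 2 remain; assigned so far: [3, 4]
unit clause [-2] forces x2=F; simplify:
  satisfied 2 clause(s); 0 remain; assigned so far: [2, 3, 4]

Answer: x2=F x3=T x4=T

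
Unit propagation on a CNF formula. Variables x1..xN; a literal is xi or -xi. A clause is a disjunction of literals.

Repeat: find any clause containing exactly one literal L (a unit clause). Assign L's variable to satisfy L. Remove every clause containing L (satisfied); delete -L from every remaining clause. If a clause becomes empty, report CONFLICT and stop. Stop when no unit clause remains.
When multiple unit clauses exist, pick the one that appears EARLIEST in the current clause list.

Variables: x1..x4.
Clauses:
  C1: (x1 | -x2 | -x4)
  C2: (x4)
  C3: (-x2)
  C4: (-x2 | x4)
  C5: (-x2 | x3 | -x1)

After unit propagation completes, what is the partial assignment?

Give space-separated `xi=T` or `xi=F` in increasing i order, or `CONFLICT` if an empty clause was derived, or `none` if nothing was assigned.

unit clause [4] forces x4=T; simplify:
  drop -4 from [1, -2, -4] -> [1, -2]
  satisfied 2 clause(s); 3 remain; assigned so far: [4]
unit clause [-2] forces x2=F; simplify:
  satisfied 3 clause(s); 0 remain; assigned so far: [2, 4]

Answer: x2=F x4=T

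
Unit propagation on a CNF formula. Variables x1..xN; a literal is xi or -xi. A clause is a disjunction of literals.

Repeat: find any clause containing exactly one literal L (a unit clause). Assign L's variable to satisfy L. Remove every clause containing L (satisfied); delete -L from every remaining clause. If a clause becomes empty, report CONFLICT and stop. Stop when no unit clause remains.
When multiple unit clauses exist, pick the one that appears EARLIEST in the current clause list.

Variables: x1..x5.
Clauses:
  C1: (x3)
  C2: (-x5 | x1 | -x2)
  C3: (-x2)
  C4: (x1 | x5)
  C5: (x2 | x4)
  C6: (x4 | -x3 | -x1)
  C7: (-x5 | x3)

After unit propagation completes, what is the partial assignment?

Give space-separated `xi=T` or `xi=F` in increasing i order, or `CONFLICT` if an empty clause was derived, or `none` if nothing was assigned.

unit clause [3] forces x3=T; simplify:
  drop -3 from [4, -3, -1] -> [4, -1]
  satisfied 2 clause(s); 5 remain; assigned so far: [3]
unit clause [-2] forces x2=F; simplify:
  drop 2 from [2, 4] -> [4]
  satisfied 2 clause(s); 3 remain; assigned so far: [2, 3]
unit clause [4] forces x4=T; simplify:
  satisfied 2 clause(s); 1 remain; assigned so far: [2, 3, 4]

Answer: x2=F x3=T x4=T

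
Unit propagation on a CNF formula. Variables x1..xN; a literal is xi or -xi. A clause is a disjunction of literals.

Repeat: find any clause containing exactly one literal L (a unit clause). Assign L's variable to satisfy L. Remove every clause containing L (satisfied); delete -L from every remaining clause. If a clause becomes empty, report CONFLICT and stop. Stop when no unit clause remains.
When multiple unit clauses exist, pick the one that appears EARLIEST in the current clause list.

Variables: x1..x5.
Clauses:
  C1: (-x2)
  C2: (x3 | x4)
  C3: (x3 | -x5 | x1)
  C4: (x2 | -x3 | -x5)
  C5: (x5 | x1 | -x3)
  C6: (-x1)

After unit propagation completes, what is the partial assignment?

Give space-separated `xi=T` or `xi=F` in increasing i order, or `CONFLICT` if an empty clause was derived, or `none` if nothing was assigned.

Answer: x1=F x2=F

Derivation:
unit clause [-2] forces x2=F; simplify:
  drop 2 from [2, -3, -5] -> [-3, -5]
  satisfied 1 clause(s); 5 remain; assigned so far: [2]
unit clause [-1] forces x1=F; simplify:
  drop 1 from [3, -5, 1] -> [3, -5]
  drop 1 from [5, 1, -3] -> [5, -3]
  satisfied 1 clause(s); 4 remain; assigned so far: [1, 2]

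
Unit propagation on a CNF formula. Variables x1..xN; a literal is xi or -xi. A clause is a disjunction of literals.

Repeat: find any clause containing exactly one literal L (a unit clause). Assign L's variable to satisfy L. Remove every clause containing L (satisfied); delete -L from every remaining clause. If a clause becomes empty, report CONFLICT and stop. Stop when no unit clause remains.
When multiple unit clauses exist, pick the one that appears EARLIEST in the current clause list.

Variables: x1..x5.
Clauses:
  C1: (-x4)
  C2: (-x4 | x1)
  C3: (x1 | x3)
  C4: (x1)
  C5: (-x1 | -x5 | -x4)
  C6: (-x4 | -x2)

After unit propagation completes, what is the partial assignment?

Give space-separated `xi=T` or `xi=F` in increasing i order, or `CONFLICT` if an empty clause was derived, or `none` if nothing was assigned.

unit clause [-4] forces x4=F; simplify:
  satisfied 4 clause(s); 2 remain; assigned so far: [4]
unit clause [1] forces x1=T; simplify:
  satisfied 2 clause(s); 0 remain; assigned so far: [1, 4]

Answer: x1=T x4=F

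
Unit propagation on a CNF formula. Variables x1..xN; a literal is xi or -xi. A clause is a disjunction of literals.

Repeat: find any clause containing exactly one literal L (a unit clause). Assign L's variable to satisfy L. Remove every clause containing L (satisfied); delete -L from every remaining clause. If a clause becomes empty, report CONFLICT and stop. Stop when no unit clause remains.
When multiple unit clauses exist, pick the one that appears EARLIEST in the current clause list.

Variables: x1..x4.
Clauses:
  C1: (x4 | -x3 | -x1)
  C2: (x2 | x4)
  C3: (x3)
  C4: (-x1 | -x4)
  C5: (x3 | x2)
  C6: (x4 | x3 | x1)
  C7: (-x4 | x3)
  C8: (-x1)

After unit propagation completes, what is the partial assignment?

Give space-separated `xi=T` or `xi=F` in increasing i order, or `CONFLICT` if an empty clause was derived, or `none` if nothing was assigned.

Answer: x1=F x3=T

Derivation:
unit clause [3] forces x3=T; simplify:
  drop -3 from [4, -3, -1] -> [4, -1]
  satisfied 4 clause(s); 4 remain; assigned so far: [3]
unit clause [-1] forces x1=F; simplify:
  satisfied 3 clause(s); 1 remain; assigned so far: [1, 3]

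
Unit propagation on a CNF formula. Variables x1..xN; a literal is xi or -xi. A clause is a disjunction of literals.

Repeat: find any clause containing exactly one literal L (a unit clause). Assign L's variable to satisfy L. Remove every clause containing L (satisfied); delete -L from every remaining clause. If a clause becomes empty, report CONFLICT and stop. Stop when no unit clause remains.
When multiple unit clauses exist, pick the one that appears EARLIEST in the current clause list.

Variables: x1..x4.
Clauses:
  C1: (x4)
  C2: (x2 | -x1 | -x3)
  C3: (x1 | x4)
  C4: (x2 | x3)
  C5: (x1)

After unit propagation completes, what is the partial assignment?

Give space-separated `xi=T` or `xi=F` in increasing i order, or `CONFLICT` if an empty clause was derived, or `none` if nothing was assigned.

Answer: x1=T x4=T

Derivation:
unit clause [4] forces x4=T; simplify:
  satisfied 2 clause(s); 3 remain; assigned so far: [4]
unit clause [1] forces x1=T; simplify:
  drop -1 from [2, -1, -3] -> [2, -3]
  satisfied 1 clause(s); 2 remain; assigned so far: [1, 4]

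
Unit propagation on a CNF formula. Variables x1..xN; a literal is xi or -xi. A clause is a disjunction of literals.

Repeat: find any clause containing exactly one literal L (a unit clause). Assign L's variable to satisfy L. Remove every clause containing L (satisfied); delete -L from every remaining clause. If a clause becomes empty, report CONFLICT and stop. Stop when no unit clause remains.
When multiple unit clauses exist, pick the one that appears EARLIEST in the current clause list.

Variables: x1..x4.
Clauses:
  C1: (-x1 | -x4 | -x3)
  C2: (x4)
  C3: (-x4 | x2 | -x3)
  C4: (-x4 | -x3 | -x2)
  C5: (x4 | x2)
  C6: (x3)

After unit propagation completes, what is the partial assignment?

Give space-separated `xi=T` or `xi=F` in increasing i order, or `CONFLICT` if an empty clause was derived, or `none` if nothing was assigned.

unit clause [4] forces x4=T; simplify:
  drop -4 from [-1, -4, -3] -> [-1, -3]
  drop -4 from [-4, 2, -3] -> [2, -3]
  drop -4 from [-4, -3, -2] -> [-3, -2]
  satisfied 2 clause(s); 4 remain; assigned so far: [4]
unit clause [3] forces x3=T; simplify:
  drop -3 from [-1, -3] -> [-1]
  drop -3 from [2, -3] -> [2]
  drop -3 from [-3, -2] -> [-2]
  satisfied 1 clause(s); 3 remain; assigned so far: [3, 4]
unit clause [-1] forces x1=F; simplify:
  satisfied 1 clause(s); 2 remain; assigned so far: [1, 3, 4]
unit clause [2] forces x2=T; simplify:
  drop -2 from [-2] -> [] (empty!)
  satisfied 1 clause(s); 1 remain; assigned so far: [1, 2, 3, 4]
CONFLICT (empty clause)

Answer: CONFLICT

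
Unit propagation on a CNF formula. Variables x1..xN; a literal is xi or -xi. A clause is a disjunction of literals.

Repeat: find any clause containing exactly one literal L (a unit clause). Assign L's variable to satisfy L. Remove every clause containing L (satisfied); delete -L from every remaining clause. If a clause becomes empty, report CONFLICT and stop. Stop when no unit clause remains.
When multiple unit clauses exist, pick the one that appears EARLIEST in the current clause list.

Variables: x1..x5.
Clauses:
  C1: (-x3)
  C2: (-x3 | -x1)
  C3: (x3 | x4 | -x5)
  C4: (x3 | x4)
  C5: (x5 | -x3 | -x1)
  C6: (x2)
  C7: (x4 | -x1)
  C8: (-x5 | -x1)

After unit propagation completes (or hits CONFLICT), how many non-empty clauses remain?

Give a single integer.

Answer: 1

Derivation:
unit clause [-3] forces x3=F; simplify:
  drop 3 from [3, 4, -5] -> [4, -5]
  drop 3 from [3, 4] -> [4]
  satisfied 3 clause(s); 5 remain; assigned so far: [3]
unit clause [4] forces x4=T; simplify:
  satisfied 3 clause(s); 2 remain; assigned so far: [3, 4]
unit clause [2] forces x2=T; simplify:
  satisfied 1 clause(s); 1 remain; assigned so far: [2, 3, 4]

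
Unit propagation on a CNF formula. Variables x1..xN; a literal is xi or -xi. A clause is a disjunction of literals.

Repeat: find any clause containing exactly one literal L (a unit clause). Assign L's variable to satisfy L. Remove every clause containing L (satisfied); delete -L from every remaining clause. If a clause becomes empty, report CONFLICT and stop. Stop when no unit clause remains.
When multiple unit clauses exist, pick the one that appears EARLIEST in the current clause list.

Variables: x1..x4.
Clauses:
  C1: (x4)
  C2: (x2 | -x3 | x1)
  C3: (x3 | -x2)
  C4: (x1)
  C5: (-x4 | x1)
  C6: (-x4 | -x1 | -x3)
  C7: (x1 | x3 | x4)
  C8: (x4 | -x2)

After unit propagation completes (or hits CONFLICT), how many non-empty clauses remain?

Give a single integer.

unit clause [4] forces x4=T; simplify:
  drop -4 from [-4, 1] -> [1]
  drop -4 from [-4, -1, -3] -> [-1, -3]
  satisfied 3 clause(s); 5 remain; assigned so far: [4]
unit clause [1] forces x1=T; simplify:
  drop -1 from [-1, -3] -> [-3]
  satisfied 3 clause(s); 2 remain; assigned so far: [1, 4]
unit clause [-3] forces x3=F; simplify:
  drop 3 from [3, -2] -> [-2]
  satisfied 1 clause(s); 1 remain; assigned so far: [1, 3, 4]
unit clause [-2] forces x2=F; simplify:
  satisfied 1 clause(s); 0 remain; assigned so far: [1, 2, 3, 4]

Answer: 0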